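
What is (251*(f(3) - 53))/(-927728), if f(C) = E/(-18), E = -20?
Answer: 117217/8349552 ≈ 0.014039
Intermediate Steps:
f(C) = 10/9 (f(C) = -20/(-18) = -20*(-1/18) = 10/9)
(251*(f(3) - 53))/(-927728) = (251*(10/9 - 53))/(-927728) = (251*(-467/9))*(-1/927728) = -117217/9*(-1/927728) = 117217/8349552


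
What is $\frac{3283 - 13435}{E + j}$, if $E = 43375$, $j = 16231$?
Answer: $- \frac{5076}{29803} \approx -0.17032$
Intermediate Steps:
$\frac{3283 - 13435}{E + j} = \frac{3283 - 13435}{43375 + 16231} = - \frac{10152}{59606} = \left(-10152\right) \frac{1}{59606} = - \frac{5076}{29803}$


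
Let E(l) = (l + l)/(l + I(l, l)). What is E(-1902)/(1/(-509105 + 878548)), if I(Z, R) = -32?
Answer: 702680586/967 ≈ 7.2666e+5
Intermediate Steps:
E(l) = 2*l/(-32 + l) (E(l) = (l + l)/(l - 32) = (2*l)/(-32 + l) = 2*l/(-32 + l))
E(-1902)/(1/(-509105 + 878548)) = (2*(-1902)/(-32 - 1902))/(1/(-509105 + 878548)) = (2*(-1902)/(-1934))/(1/369443) = (2*(-1902)*(-1/1934))/(1/369443) = (1902/967)*369443 = 702680586/967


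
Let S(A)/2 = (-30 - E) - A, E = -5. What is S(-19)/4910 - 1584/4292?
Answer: -978618/2634215 ≈ -0.37150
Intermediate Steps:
S(A) = -50 - 2*A (S(A) = 2*((-30 - 1*(-5)) - A) = 2*((-30 + 5) - A) = 2*(-25 - A) = -50 - 2*A)
S(-19)/4910 - 1584/4292 = (-50 - 2*(-19))/4910 - 1584/4292 = (-50 + 38)*(1/4910) - 1584*1/4292 = -12*1/4910 - 396/1073 = -6/2455 - 396/1073 = -978618/2634215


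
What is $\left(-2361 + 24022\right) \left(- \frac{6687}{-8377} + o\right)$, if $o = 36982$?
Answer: $\frac{6710683960561}{8377} \approx 8.0108 \cdot 10^{8}$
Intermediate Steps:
$\left(-2361 + 24022\right) \left(- \frac{6687}{-8377} + o\right) = \left(-2361 + 24022\right) \left(- \frac{6687}{-8377} + 36982\right) = 21661 \left(\left(-6687\right) \left(- \frac{1}{8377}\right) + 36982\right) = 21661 \left(\frac{6687}{8377} + 36982\right) = 21661 \cdot \frac{309804901}{8377} = \frac{6710683960561}{8377}$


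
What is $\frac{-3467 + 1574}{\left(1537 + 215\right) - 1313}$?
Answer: $- \frac{1893}{439} \approx -4.3121$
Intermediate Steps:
$\frac{-3467 + 1574}{\left(1537 + 215\right) - 1313} = - \frac{1893}{1752 - 1313} = - \frac{1893}{439}$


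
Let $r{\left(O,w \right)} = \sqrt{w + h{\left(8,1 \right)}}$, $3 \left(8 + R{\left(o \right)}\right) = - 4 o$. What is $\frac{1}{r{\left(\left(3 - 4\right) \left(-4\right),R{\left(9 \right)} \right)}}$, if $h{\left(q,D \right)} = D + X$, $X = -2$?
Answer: $- \frac{i \sqrt{21}}{21} \approx - 0.21822 i$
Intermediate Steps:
$R{\left(o \right)} = -8 - \frac{4 o}{3}$ ($R{\left(o \right)} = -8 + \frac{\left(-4\right) o}{3} = -8 - \frac{4 o}{3}$)
$h{\left(q,D \right)} = -2 + D$ ($h{\left(q,D \right)} = D - 2 = -2 + D$)
$r{\left(O,w \right)} = \sqrt{-1 + w}$ ($r{\left(O,w \right)} = \sqrt{w + \left(-2 + 1\right)} = \sqrt{w - 1} = \sqrt{-1 + w}$)
$\frac{1}{r{\left(\left(3 - 4\right) \left(-4\right),R{\left(9 \right)} \right)}} = \frac{1}{\sqrt{-1 - 20}} = \frac{1}{\sqrt{-21}} = \frac{1}{i \sqrt{21}} = - \frac{i \sqrt{21}}{21}$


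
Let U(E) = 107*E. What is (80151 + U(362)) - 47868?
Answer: 71017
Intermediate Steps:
(80151 + U(362)) - 47868 = (80151 + 107*362) - 47868 = (80151 + 38734) - 47868 = 118885 - 47868 = 71017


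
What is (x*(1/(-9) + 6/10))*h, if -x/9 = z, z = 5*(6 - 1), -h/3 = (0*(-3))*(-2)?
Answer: 0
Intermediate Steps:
h = 0 (h = -3*0*(-3)*(-2) = -0*(-2) = -3*0 = 0)
z = 25 (z = 5*5 = 25)
x = -225 (x = -9*25 = -225)
(x*(1/(-9) + 6/10))*h = -225*(1/(-9) + 6/10)*0 = -225*(1*(-1/9) + 6*(1/10))*0 = -225*(-1/9 + 3/5)*0 = -225*22/45*0 = -110*0 = 0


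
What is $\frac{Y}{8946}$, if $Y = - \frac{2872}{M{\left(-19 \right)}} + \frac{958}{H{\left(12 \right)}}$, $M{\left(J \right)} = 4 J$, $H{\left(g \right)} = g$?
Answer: $\frac{13409}{1019844} \approx 0.013148$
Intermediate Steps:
$Y = \frac{13409}{114}$ ($Y = - \frac{2872}{4 \left(-19\right)} + \frac{958}{12} = - \frac{2872}{-76} + 958 \cdot \frac{1}{12} = \left(-2872\right) \left(- \frac{1}{76}\right) + \frac{479}{6} = \frac{718}{19} + \frac{479}{6} = \frac{13409}{114} \approx 117.62$)
$\frac{Y}{8946} = \frac{13409}{114 \cdot 8946} = \frac{13409}{114} \cdot \frac{1}{8946} = \frac{13409}{1019844}$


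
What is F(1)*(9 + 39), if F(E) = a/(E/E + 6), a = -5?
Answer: -240/7 ≈ -34.286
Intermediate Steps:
F(E) = -5/7 (F(E) = -5/(E/E + 6) = -5/(1 + 6) = -5/7)
F(1)*(9 + 39) = -5*(9 + 39)/7 = -5/7*48 = -240/7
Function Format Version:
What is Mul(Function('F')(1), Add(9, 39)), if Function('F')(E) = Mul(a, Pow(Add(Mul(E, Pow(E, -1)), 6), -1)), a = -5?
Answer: Rational(-240, 7) ≈ -34.286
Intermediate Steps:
Function('F')(E) = Rational(-5, 7) (Function('F')(E) = Mul(-5, Pow(Add(Mul(E, Pow(E, -1)), 6), -1)) = Mul(-5, Pow(Add(1, 6), -1)) = Mul(-5, Pow(7, -1)) = Mul(-5, Rational(1, 7)) = Rational(-5, 7))
Mul(Function('F')(1), Add(9, 39)) = Mul(Rational(-5, 7), Add(9, 39)) = Mul(Rational(-5, 7), 48) = Rational(-240, 7)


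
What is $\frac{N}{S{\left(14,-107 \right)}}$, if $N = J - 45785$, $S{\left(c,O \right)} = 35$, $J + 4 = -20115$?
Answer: $- \frac{65904}{35} \approx -1883.0$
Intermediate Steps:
$J = -20119$ ($J = -4 - 20115 = -20119$)
$N = -65904$ ($N = -20119 - 45785 = -65904$)
$\frac{N}{S{\left(14,-107 \right)}} = - \frac{65904}{35}$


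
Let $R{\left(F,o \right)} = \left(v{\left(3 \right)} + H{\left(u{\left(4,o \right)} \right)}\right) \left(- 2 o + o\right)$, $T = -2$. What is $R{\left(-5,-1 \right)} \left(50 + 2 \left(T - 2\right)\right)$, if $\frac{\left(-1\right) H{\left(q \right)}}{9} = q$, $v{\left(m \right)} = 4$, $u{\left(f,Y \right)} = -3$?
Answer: $1302$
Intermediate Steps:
$H{\left(q \right)} = - 9 q$
$R{\left(F,o \right)} = - 31 o$ ($R{\left(F,o \right)} = \left(4 - -27\right) \left(- 2 o + o\right) = \left(4 + 27\right) \left(- o\right) = 31 \left(- o\right) = - 31 o$)
$R{\left(-5,-1 \right)} \left(50 + 2 \left(T - 2\right)\right) = \left(-31\right) \left(-1\right) \left(50 + 2 \left(-2 - 2\right)\right) = 31 \left(50 + 2 \left(-4\right)\right) = 31 \left(50 - 8\right) = 31 \cdot 42 = 1302$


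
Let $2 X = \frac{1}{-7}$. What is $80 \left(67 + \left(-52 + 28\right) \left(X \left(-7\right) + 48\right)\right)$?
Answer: $-87760$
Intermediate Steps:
$X = - \frac{1}{14}$ ($X = \frac{1}{2 \left(-7\right)} = \frac{1}{2} \left(- \frac{1}{7}\right) = - \frac{1}{14} \approx -0.071429$)
$80 \left(67 + \left(-52 + 28\right) \left(X \left(-7\right) + 48\right)\right) = 80 \left(67 + \left(-52 + 28\right) \left(\left(- \frac{1}{14}\right) \left(-7\right) + 48\right)\right) = 80 \left(67 - 24 \left(\frac{1}{2} + 48\right)\right) = 80 \left(67 - 1164\right) = 80 \left(-1097\right) = -87760$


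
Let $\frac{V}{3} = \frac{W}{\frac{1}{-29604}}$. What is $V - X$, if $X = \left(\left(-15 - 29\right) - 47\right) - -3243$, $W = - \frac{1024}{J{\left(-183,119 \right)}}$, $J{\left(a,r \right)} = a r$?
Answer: $- \frac{53194864}{7259} \approx -7328.1$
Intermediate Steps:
$W = \frac{1024}{21777}$ ($W = - \frac{1024}{\left(-183\right) 119} = - \frac{1024}{-21777} = \left(-1024\right) \left(- \frac{1}{21777}\right) = \frac{1024}{21777} \approx 0.047022$)
$V = - \frac{30314496}{7259}$ ($V = 3 \frac{1024}{21777 \frac{1}{-29604}} = 3 \frac{1024}{21777 \left(- \frac{1}{29604}\right)} = 3 \cdot \frac{1024}{21777} \left(-29604\right) = 3 \left(- \frac{10104832}{7259}\right) = - \frac{30314496}{7259} \approx -4176.1$)
$X = 3152$ ($X = \left(\left(-15 - 29\right) - 47\right) + 3243 = \left(-44 - 47\right) + 3243 = -91 + 3243 = 3152$)
$V - X = - \frac{30314496}{7259} - 3152 = - \frac{53194864}{7259}$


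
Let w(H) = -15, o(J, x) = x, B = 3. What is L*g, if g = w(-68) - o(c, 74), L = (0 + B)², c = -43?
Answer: -801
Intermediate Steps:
L = 9 (L = (0 + 3)² = 3² = 9)
g = -89 (g = -15 - 1*74 = -15 - 74 = -89)
L*g = 9*(-89) = -801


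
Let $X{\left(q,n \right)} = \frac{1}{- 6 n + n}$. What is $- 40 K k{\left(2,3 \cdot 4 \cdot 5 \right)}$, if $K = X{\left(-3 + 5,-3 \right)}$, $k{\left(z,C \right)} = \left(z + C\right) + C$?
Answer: $- \frac{976}{3} \approx -325.33$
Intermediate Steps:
$k{\left(z,C \right)} = z + 2 C$ ($k{\left(z,C \right)} = \left(C + z\right) + C = z + 2 C$)
$X{\left(q,n \right)} = - \frac{1}{5 n}$ ($X{\left(q,n \right)} = \frac{1}{\left(-5\right) n} = - \frac{1}{5 n}$)
$K = \frac{1}{15}$ ($K = - \frac{1}{5 \left(-3\right)} = \left(- \frac{1}{5}\right) \left(- \frac{1}{3}\right) = \frac{1}{15} \approx 0.066667$)
$- 40 K k{\left(2,3 \cdot 4 \cdot 5 \right)} = \left(-40\right) \frac{1}{15} \left(2 + 2 \cdot 3 \cdot 4 \cdot 5\right) = - \frac{8 \left(2 + 2 \cdot 12 \cdot 5\right)}{3} = - \frac{8 \left(2 + 2 \cdot 60\right)}{3} = - \frac{8 \left(2 + 120\right)}{3} = \left(- \frac{8}{3}\right) 122 = - \frac{976}{3}$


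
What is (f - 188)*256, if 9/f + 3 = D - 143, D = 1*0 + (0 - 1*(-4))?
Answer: -3418240/71 ≈ -48144.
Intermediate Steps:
D = 4 (D = 0 + (0 + 4) = 0 + 4 = 4)
f = -9/142 (f = 9/(-3 + (4 - 143)) = 9/(-3 - 139) = 9/(-142) = 9*(-1/142) = -9/142 ≈ -0.063380)
(f - 188)*256 = (-9/142 - 188)*256 = -26705/142*256 = -3418240/71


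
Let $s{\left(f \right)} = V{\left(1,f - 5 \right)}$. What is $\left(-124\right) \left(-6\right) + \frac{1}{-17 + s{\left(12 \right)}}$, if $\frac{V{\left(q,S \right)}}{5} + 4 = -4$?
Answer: $\frac{42407}{57} \approx 743.98$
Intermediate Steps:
$V{\left(q,S \right)} = -40$ ($V{\left(q,S \right)} = -20 + 5 \left(-4\right) = -20 - 20 = -40$)
$s{\left(f \right)} = -40$
$\left(-124\right) \left(-6\right) + \frac{1}{-17 + s{\left(12 \right)}} = \left(-124\right) \left(-6\right) + \frac{1}{-17 - 40} = 744 + \frac{1}{-57} = 744 - \frac{1}{57} = \frac{42407}{57}$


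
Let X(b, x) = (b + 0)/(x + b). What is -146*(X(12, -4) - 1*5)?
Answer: 511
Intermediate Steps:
X(b, x) = b/(b + x)
-146*(X(12, -4) - 1*5) = -146*(12/(12 - 4) - 1*5) = -146*(12/8 - 5) = -146*(12*(1/8) - 5) = -146*(3/2 - 5) = -146*(-7/2) = 511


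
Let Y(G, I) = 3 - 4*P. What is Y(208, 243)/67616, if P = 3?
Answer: -9/67616 ≈ -0.00013310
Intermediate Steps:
Y(G, I) = -9 (Y(G, I) = 3 - 4*3 = 3 - 12 = -9)
Y(208, 243)/67616 = -9/67616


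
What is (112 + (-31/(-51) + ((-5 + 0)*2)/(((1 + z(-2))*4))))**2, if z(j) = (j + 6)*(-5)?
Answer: 47737443121/3755844 ≈ 12710.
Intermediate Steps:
z(j) = -30 - 5*j (z(j) = (6 + j)*(-5) = -30 - 5*j)
(112 + (-31/(-51) + ((-5 + 0)*2)/(((1 + z(-2))*4))))**2 = (112 + (-31/(-51) + ((-5 + 0)*2)/(((1 + (-30 - 5*(-2)))*4))))**2 = (112 + (-31*(-1/51) + (-5*2)/(((1 + (-30 + 10))*4))))**2 = (112 + (31/51 - 10*1/(4*(1 - 20))))**2 = (112 + (31/51 - 10/((-19*4))))**2 = (112 + (31/51 - 10/(-76)))**2 = (112 + (31/51 - 10*(-1/76)))**2 = (112 + (31/51 + 5/38))**2 = (112 + 1433/1938)**2 = (218489/1938)**2 = 47737443121/3755844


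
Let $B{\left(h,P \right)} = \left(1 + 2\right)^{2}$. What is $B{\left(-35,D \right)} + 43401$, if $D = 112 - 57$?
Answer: $43410$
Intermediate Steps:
$D = 55$
$B{\left(h,P \right)} = 9$ ($B{\left(h,P \right)} = 3^{2} = 9$)
$B{\left(-35,D \right)} + 43401 = 9 + 43401 = 43410$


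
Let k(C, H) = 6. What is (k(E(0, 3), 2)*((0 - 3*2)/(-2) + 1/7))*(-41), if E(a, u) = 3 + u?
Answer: -5412/7 ≈ -773.14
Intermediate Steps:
(k(E(0, 3), 2)*((0 - 3*2)/(-2) + 1/7))*(-41) = (6*((0 - 3*2)/(-2) + 1/7))*(-41) = (6*((0 - 6)*(-½) + 1*(⅐)))*(-41) = (6*(-6*(-½) + ⅐))*(-41) = (6*(3 + ⅐))*(-41) = (6*(22/7))*(-41) = (132/7)*(-41) = -5412/7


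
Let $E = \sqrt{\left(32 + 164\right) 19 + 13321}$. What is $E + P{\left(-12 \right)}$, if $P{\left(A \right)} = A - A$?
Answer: $\sqrt{17045} \approx 130.56$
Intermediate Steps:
$P{\left(A \right)} = 0$
$E = \sqrt{17045}$ ($E = \sqrt{196 \cdot 19 + 13321} = \sqrt{3724 + 13321} = \sqrt{17045} \approx 130.56$)
$E + P{\left(-12 \right)} = \sqrt{17045} + 0 = \sqrt{17045}$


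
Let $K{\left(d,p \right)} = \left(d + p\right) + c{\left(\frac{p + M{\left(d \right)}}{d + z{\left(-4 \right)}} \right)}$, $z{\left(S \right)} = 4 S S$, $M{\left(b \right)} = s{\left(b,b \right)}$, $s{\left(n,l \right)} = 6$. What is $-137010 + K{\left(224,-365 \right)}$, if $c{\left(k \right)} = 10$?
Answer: $-137141$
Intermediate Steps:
$M{\left(b \right)} = 6$
$z{\left(S \right)} = 4 S^{2}$
$K{\left(d,p \right)} = 10 + d + p$ ($K{\left(d,p \right)} = \left(d + p\right) + 10 = 10 + d + p$)
$-137010 + K{\left(224,-365 \right)} = -137010 + \left(10 + 224 - 365\right) = -137010 - 131 = -137141$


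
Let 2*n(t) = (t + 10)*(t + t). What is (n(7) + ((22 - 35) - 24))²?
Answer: 6724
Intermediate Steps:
n(t) = t*(10 + t) (n(t) = ((t + 10)*(t + t))/2 = ((10 + t)*(2*t))/2 = (2*t*(10 + t))/2 = t*(10 + t))
(n(7) + ((22 - 35) - 24))² = (7*(10 + 7) + ((22 - 35) - 24))² = (7*17 + (-13 - 24))² = (119 - 37)² = 82² = 6724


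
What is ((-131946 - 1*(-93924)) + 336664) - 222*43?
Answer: 289096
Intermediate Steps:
((-131946 - 1*(-93924)) + 336664) - 222*43 = ((-131946 + 93924) + 336664) - 9546 = (-38022 + 336664) - 9546 = 298642 - 9546 = 289096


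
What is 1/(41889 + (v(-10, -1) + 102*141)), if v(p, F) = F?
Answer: 1/56270 ≈ 1.7771e-5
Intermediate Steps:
1/(41889 + (v(-10, -1) + 102*141)) = 1/(41889 + (-1 + 102*141)) = 1/(41889 + (-1 + 14382)) = 1/(41889 + 14381) = 1/56270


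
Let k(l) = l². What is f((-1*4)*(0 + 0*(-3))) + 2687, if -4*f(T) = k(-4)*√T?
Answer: 2687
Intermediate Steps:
f(T) = -4*√T (f(T) = -(-4)²*√T/4 = -4*√T)
f((-1*4)*(0 + 0*(-3))) + 2687 = -4*√(0 + 0*(-3))*(2*I) + 2687 = -4*2*I*√(0 + 0) + 2687 = -4*√(-4*0) + 2687 = -4*√0 + 2687 = -4*0 + 2687 = 0 + 2687 = 2687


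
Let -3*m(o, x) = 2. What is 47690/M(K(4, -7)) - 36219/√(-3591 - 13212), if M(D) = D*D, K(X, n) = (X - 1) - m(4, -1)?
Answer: 429210/121 + 12073*I*√1867/1867 ≈ 3547.2 + 279.41*I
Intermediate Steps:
m(o, x) = -⅔ (m(o, x) = -⅓*2 = -⅔)
K(X, n) = -⅓ + X (K(X, n) = (X - 1) - 1*(-⅔) = (-1 + X) + ⅔ = -⅓ + X)
M(D) = D²
47690/M(K(4, -7)) - 36219/√(-3591 - 13212) = 47690/((-⅓ + 4)²) - 36219/√(-3591 - 13212) = 47690/((11/3)²) - 36219*(-I*√1867/5601) = 47690/(121/9) - 36219*(-I*√1867/5601) = 47690*(9/121) - (-12073)*I*√1867/1867 = 429210/121 + 12073*I*√1867/1867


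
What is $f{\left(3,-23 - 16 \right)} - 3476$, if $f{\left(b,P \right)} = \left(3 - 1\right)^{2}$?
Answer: $-3472$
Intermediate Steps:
$f{\left(b,P \right)} = 4$ ($f{\left(b,P \right)} = 2^{2} = 4$)
$f{\left(3,-23 - 16 \right)} - 3476 = 4 - 3476 = -3472$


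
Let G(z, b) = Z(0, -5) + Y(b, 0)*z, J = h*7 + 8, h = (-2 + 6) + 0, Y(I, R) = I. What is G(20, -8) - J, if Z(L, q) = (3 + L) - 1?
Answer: -194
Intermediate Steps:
Z(L, q) = 2 + L
h = 4 (h = 4 + 0 = 4)
J = 36 (J = 4*7 + 8 = 28 + 8 = 36)
G(z, b) = 2 + b*z (G(z, b) = (2 + 0) + b*z = 2 + b*z)
G(20, -8) - J = (2 - 8*20) - 1*36 = (2 - 160) - 36 = -158 - 36 = -194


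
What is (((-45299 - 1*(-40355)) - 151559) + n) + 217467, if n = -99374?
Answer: -38410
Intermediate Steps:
(((-45299 - 1*(-40355)) - 151559) + n) + 217467 = (((-45299 - 1*(-40355)) - 151559) - 99374) + 217467 = (((-45299 + 40355) - 151559) - 99374) + 217467 = ((-4944 - 151559) - 99374) + 217467 = (-156503 - 99374) + 217467 = -255877 + 217467 = -38410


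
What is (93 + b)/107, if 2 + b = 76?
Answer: 167/107 ≈ 1.5607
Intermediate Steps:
b = 74 (b = -2 + 76 = 74)
(93 + b)/107 = (93 + 74)/107 = (1/107)*167 = 167/107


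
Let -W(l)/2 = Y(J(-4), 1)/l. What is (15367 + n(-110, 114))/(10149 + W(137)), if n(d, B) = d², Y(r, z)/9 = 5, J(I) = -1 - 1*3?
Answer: 342089/126393 ≈ 2.7066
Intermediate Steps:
J(I) = -4 (J(I) = -1 - 3 = -4)
Y(r, z) = 45 (Y(r, z) = 9*5 = 45)
W(l) = -90/l
(15367 + n(-110, 114))/(10149 + W(137)) = (15367 + (-110)²)/(10149 - 90/137) = (15367 + 12100)/(10149 - 90*1/137) = 27467/(10149 - 90/137) = 27467/(1390323/137) = 27467*(137/1390323) = 342089/126393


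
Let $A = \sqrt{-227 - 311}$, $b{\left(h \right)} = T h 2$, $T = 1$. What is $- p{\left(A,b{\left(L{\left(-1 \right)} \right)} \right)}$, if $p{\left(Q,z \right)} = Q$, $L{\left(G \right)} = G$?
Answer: $- i \sqrt{538} \approx - 23.195 i$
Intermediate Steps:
$b{\left(h \right)} = 2 h$ ($b{\left(h \right)} = 1 h 2 = h 2 = 2 h$)
$A = i \sqrt{538}$ ($A = \sqrt{-538} = i \sqrt{538} \approx 23.195 i$)
$- p{\left(A,b{\left(L{\left(-1 \right)} \right)} \right)} = - i \sqrt{538}$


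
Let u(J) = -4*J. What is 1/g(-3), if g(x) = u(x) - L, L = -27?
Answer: 1/39 ≈ 0.025641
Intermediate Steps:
g(x) = 27 - 4*x (g(x) = -4*x - 1*(-27) = -4*x + 27 = 27 - 4*x)
1/g(-3) = 1/(27 - 4*(-3)) = 1/(27 + 12) = 1/39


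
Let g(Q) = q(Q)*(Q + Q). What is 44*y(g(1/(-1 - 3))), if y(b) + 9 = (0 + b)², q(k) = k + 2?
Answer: -5797/16 ≈ -362.31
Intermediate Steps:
q(k) = 2 + k
g(Q) = 2*Q*(2 + Q) (g(Q) = (2 + Q)*(Q + Q) = (2 + Q)*(2*Q) = 2*Q*(2 + Q))
y(b) = -9 + b² (y(b) = -9 + (0 + b)² = -9 + b²)
44*y(g(1/(-1 - 3))) = 44*(-9 + (2*(2 + 1/(-1 - 3))/(-1 - 3))²) = 44*(-9 + (2*(2 + 1/(-4))/(-4))²) = 44*(-9 + (2*(-¼)*(2 - ¼))²) = 44*(-9 + (2*(-¼)*(7/4))²) = 44*(-9 + (-7/8)²) = 44*(-9 + 49/64) = 44*(-527/64) = -5797/16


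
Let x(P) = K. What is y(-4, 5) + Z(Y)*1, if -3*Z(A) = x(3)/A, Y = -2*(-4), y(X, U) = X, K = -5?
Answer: -91/24 ≈ -3.7917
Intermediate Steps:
x(P) = -5
Y = 8
Z(A) = 5/(3*A) (Z(A) = -(-5)/(3*A) = 5/(3*A))
y(-4, 5) + Z(Y)*1 = -4 + ((5/3)/8)*1 = -4 + ((5/3)*(⅛))*1 = -4 + (5/24)*1 = -4 + 5/24 = -91/24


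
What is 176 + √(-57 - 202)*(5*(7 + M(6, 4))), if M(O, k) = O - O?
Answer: 176 + 35*I*√259 ≈ 176.0 + 563.27*I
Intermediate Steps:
M(O, k) = 0
176 + √(-57 - 202)*(5*(7 + M(6, 4))) = 176 + √(-57 - 202)*(5*(7 + 0)) = 176 + √(-259)*(5*7) = 176 + (I*√259)*35 = 176 + 35*I*√259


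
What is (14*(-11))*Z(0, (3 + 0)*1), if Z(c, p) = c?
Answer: 0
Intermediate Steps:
(14*(-11))*Z(0, (3 + 0)*1) = (14*(-11))*0 = -154*0 = 0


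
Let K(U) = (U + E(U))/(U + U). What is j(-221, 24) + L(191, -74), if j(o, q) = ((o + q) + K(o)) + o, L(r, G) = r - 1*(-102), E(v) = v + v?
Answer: -247/2 ≈ -123.50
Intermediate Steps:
E(v) = 2*v
L(r, G) = 102 + r (L(r, G) = r + 102 = 102 + r)
K(U) = 3/2 (K(U) = (U + 2*U)/(U + U) = (3*U)/((2*U)) = (3*U)*(1/(2*U)) = 3/2)
j(o, q) = 3/2 + q + 2*o (j(o, q) = ((o + q) + 3/2) + o = (3/2 + o + q) + o = 3/2 + q + 2*o)
j(-221, 24) + L(191, -74) = (3/2 + 24 + 2*(-221)) + (102 + 191) = (3/2 + 24 - 442) + 293 = -833/2 + 293 = -247/2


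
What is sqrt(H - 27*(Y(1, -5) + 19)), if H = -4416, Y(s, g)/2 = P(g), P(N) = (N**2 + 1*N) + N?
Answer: I*sqrt(5739) ≈ 75.756*I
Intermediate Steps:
P(N) = N**2 + 2*N (P(N) = (N**2 + N) + N = (N + N**2) + N = N**2 + 2*N)
Y(s, g) = 2*g*(2 + g) (Y(s, g) = 2*(g*(2 + g)) = 2*g*(2 + g))
sqrt(H - 27*(Y(1, -5) + 19)) = sqrt(-4416 - 27*(2*(-5)*(2 - 5) + 19)) = sqrt(-4416 - 27*(2*(-5)*(-3) + 19)) = sqrt(-4416 - 27*(30 + 19)) = sqrt(-4416 - 27*49) = sqrt(-4416 - 1323) = sqrt(-5739) = I*sqrt(5739)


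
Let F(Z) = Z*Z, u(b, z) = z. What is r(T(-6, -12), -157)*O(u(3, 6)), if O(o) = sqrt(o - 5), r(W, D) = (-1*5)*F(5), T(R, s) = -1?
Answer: -125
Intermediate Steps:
F(Z) = Z**2
r(W, D) = -125 (r(W, D) = -1*5*5**2 = -5*25 = -125)
O(o) = sqrt(-5 + o)
r(T(-6, -12), -157)*O(u(3, 6)) = -125*sqrt(-5 + 6) = -125*sqrt(1) = -125*1 = -125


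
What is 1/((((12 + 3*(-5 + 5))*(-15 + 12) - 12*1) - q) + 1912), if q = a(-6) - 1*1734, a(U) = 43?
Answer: 1/3555 ≈ 0.00028129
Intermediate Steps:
q = -1691 (q = 43 - 1*1734 = 43 - 1734 = -1691)
1/((((12 + 3*(-5 + 5))*(-15 + 12) - 12*1) - q) + 1912) = 1/((((12 + 3*(-5 + 5))*(-15 + 12) - 12*1) - 1*(-1691)) + 1912) = 1/((((12 + 3*0)*(-3) - 12) + 1691) + 1912) = 1/((((12 + 0)*(-3) - 12) + 1691) + 1912) = 1/(((12*(-3) - 12) + 1691) + 1912) = 1/(((-36 - 12) + 1691) + 1912) = 1/((-48 + 1691) + 1912) = 1/(1643 + 1912) = 1/3555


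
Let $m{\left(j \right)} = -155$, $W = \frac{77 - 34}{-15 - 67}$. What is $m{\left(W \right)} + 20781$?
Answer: $20626$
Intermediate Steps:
$W = - \frac{43}{82}$ ($W = \frac{43}{-82} = 43 \left(- \frac{1}{82}\right) = - \frac{43}{82} \approx -0.52439$)
$m{\left(W \right)} + 20781 = -155 + 20781 = 20626$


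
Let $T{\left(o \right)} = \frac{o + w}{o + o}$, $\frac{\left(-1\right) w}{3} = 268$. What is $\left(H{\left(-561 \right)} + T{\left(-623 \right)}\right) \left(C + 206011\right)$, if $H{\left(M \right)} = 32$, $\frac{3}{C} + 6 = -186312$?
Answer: $\frac{528400846995335}{77384076} \approx 6.8283 \cdot 10^{6}$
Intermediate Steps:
$w = -804$ ($w = \left(-3\right) 268 = -804$)
$C = - \frac{1}{62106}$ ($C = \frac{3}{-6 - 186312} = \frac{3}{-186318} = 3 \left(- \frac{1}{186318}\right) = - \frac{1}{62106} \approx -1.6101 \cdot 10^{-5}$)
$T{\left(o \right)} = \frac{-804 + o}{2 o}$ ($T{\left(o \right)} = \frac{o - 804}{o + o} = \frac{-804 + o}{2 o}$)
$\left(H{\left(-561 \right)} + T{\left(-623 \right)}\right) \left(C + 206011\right) = \left(32 + \frac{-804 - 623}{2 \left(-623\right)}\right) \left(- \frac{1}{62106} + 206011\right) = \left(32 + \frac{1}{2} \left(- \frac{1}{623}\right) \left(-1427\right)\right) \frac{12794519165}{62106} = \left(32 + \frac{1427}{1246}\right) \frac{12794519165}{62106} = \frac{41299}{1246} \cdot \frac{12794519165}{62106} = \frac{528400846995335}{77384076}$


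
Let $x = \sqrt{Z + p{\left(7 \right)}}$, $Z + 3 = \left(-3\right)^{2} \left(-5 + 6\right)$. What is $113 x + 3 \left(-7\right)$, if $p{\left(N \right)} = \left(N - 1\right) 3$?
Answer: $-21 + 226 \sqrt{6} \approx 532.58$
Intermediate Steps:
$p{\left(N \right)} = -3 + 3 N$ ($p{\left(N \right)} = \left(-1 + N\right) 3 = -3 + 3 N$)
$Z = 6$ ($Z = -3 + \left(-3\right)^{2} \left(-5 + 6\right) = -3 + 9 \cdot 1 = -3 + 9 = 6$)
$x = 2 \sqrt{6}$ ($x = \sqrt{6 + \left(-3 + 3 \cdot 7\right)} = \sqrt{6 + \left(-3 + 21\right)} = \sqrt{6 + 18} = \sqrt{24} = 2 \sqrt{6} \approx 4.899$)
$113 x + 3 \left(-7\right) = 113 \cdot 2 \sqrt{6} + 3 \left(-7\right) = 226 \sqrt{6} - 21 = -21 + 226 \sqrt{6}$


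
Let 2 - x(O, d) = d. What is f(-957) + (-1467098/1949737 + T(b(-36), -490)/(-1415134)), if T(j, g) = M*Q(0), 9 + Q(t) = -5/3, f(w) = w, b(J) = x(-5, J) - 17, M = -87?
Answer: -1321287043612737/1379569559879 ≈ -957.75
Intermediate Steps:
x(O, d) = 2 - d
b(J) = -15 - J (b(J) = (2 - J) - 17 = -15 - J)
Q(t) = -32/3 (Q(t) = -9 - 5/3 = -32/3)
T(j, g) = 928 (T(j, g) = -87*(-32/3) = 928)
f(-957) + (-1467098/1949737 + T(b(-36), -490)/(-1415134)) = -957 + (-1467098/1949737 + 928/(-1415134)) = -957 + (-1467098*1/1949737 + 928*(-1/1415134)) = -957 + (-1467098/1949737 - 464/707567) = -957 - 1038974808534/1379569559879 = -1321287043612737/1379569559879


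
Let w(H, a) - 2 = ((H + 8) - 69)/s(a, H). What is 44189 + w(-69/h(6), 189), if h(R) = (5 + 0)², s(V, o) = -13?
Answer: 14363669/325 ≈ 44196.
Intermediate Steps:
h(R) = 25 (h(R) = 5² = 25)
w(H, a) = 87/13 - H/13 (w(H, a) = 2 + ((H + 8) - 69)/(-13) = 2 + ((8 + H) - 69)*(-1/13) = 2 + (-61 + H)*(-1/13) = 2 + (61/13 - H/13) = 87/13 - H/13)
44189 + w(-69/h(6), 189) = 44189 + (87/13 - (-69)/(13*25)) = 44189 + (87/13 - 1/13*(-69/25)) = 44189 + (87/13 + 69/325) = 44189 + 2244/325 = 14363669/325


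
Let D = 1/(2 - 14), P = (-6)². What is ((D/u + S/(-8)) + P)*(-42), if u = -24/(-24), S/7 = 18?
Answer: -847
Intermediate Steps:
S = 126 (S = 7*18 = 126)
u = 1 (u = -24*(-1/24) = 1)
P = 36
D = -1/12 (D = 1/(-12) = -1/12 ≈ -0.083333)
((D/u + S/(-8)) + P)*(-42) = ((-1/12/1 + 126/(-8)) + 36)*(-42) = ((-1/12*1 + 126*(-⅛)) + 36)*(-42) = ((-1/12 - 63/4) + 36)*(-42) = (-95/6 + 36)*(-42) = (121/6)*(-42) = -847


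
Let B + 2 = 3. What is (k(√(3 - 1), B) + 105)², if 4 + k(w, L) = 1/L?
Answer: 10404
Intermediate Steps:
B = 1 (B = -2 + 3 = 1)
k(w, L) = -4 + 1/L
(k(√(3 - 1), B) + 105)² = ((-4 + 1/1) + 105)² = ((-4 + 1) + 105)² = (-3 + 105)² = 102² = 10404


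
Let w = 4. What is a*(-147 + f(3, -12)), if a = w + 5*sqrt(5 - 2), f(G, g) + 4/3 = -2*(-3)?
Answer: -1708/3 - 2135*sqrt(3)/3 ≈ -1802.0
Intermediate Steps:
f(G, g) = 14/3 (f(G, g) = -4/3 - 2*(-3) = -4/3 + 6 = 14/3)
a = 4 + 5*sqrt(3) (a = 4 + 5*sqrt(5 - 2) = 4 + 5*sqrt(3) ≈ 12.660)
a*(-147 + f(3, -12)) = (4 + 5*sqrt(3))*(-147 + 14/3) = (4 + 5*sqrt(3))*(-427/3) = -1708/3 - 2135*sqrt(3)/3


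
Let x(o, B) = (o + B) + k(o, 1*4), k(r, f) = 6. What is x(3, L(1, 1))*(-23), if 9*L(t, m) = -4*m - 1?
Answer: -1748/9 ≈ -194.22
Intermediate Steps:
L(t, m) = -⅑ - 4*m/9 (L(t, m) = (-4*m - 1)/9 = (-1 - 4*m)/9 = -⅑ - 4*m/9)
x(o, B) = 6 + B + o (x(o, B) = (o + B) + 6 = (B + o) + 6 = 6 + B + o)
x(3, L(1, 1))*(-23) = (6 + (-⅑ - 4/9*1) + 3)*(-23) = (6 + (-⅑ - 4/9) + 3)*(-23) = (6 - 5/9 + 3)*(-23) = (76/9)*(-23) = -1748/9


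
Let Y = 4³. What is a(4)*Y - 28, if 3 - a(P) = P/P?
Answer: 100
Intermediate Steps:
Y = 64
a(P) = 2 (a(P) = 3 - P/P = 3 - 1*1 = 3 - 1 = 2)
a(4)*Y - 28 = 2*64 - 28 = 128 - 28 = 100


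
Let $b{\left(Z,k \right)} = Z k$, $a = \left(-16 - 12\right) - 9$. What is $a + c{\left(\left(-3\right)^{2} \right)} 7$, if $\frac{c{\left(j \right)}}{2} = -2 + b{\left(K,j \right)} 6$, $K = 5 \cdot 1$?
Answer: $3715$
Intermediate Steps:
$a = -37$ ($a = -28 - 9 = -37$)
$K = 5$
$c{\left(j \right)} = -4 + 60 j$ ($c{\left(j \right)} = 2 \left(-2 + 5 j 6\right) = 2 \left(-2 + 30 j\right) = -4 + 60 j$)
$a + c{\left(\left(-3\right)^{2} \right)} 7 = -37 + \left(-4 + 60 \left(-3\right)^{2}\right) 7 = -37 + \left(-4 + 60 \cdot 9\right) 7 = -37 + \left(-4 + 540\right) 7 = -37 + 536 \cdot 7 = -37 + 3752 = 3715$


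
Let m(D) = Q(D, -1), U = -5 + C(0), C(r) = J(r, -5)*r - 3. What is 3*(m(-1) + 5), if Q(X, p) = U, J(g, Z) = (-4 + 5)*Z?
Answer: -9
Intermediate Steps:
J(g, Z) = Z (J(g, Z) = 1*Z = Z)
C(r) = -3 - 5*r (C(r) = -5*r - 3 = -3 - 5*r)
U = -8 (U = -5 + (-3 - 5*0) = -5 + (-3 + 0) = -5 - 3 = -8)
Q(X, p) = -8
m(D) = -8
3*(m(-1) + 5) = 3*(-8 + 5) = 3*(-3) = -9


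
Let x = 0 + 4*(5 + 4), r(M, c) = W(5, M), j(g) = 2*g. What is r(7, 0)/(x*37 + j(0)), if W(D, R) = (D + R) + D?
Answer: 17/1332 ≈ 0.012763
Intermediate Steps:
W(D, R) = R + 2*D
r(M, c) = 10 + M (r(M, c) = M + 2*5 = M + 10 = 10 + M)
x = 36 (x = 0 + 4*9 = 0 + 36 = 36)
r(7, 0)/(x*37 + j(0)) = (10 + 7)/(36*37 + 2*0) = 17/(1332 + 0) = 17/1332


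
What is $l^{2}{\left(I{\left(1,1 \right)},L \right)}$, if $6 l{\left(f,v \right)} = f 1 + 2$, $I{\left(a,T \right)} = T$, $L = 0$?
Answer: $\frac{1}{4} \approx 0.25$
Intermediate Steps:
$l{\left(f,v \right)} = \frac{1}{3} + \frac{f}{6}$ ($l{\left(f,v \right)} = \frac{f 1 + 2}{6} = \frac{f + 2}{6} = \frac{2 + f}{6} = \frac{1}{3} + \frac{f}{6}$)
$l^{2}{\left(I{\left(1,1 \right)},L \right)} = \left(\frac{1}{3} + \frac{1}{6} \cdot 1\right)^{2} = \left(\frac{1}{3} + \frac{1}{6}\right)^{2} = \left(\frac{1}{2}\right)^{2} = \frac{1}{4}$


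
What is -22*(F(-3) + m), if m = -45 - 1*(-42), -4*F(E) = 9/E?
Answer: 99/2 ≈ 49.500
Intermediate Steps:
F(E) = -9/(4*E)
m = -3 (m = -45 + 42 = -3)
-22*(F(-3) + m) = -22*(-9/4/(-3) - 3) = -22*(-9/4*(-⅓) - 3) = -22*(¾ - 3) = -22*(-9/4) = 99/2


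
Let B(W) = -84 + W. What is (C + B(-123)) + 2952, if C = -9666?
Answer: -6921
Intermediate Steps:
(C + B(-123)) + 2952 = (-9666 + (-84 - 123)) + 2952 = (-9666 - 207) + 2952 = -9873 + 2952 = -6921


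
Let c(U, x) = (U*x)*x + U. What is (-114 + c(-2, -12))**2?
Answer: 163216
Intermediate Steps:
c(U, x) = U + U*x**2 (c(U, x) = U*x**2 + U = U + U*x**2)
(-114 + c(-2, -12))**2 = (-114 - 2*(1 + (-12)**2))**2 = (-114 - 2*(1 + 144))**2 = (-114 - 2*145)**2 = (-114 - 290)**2 = (-404)**2 = 163216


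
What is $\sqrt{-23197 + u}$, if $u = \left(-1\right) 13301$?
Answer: $i \sqrt{36498} \approx 191.04 i$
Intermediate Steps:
$u = -13301$
$\sqrt{-23197 + u} = \sqrt{-23197 - 13301} = \sqrt{-36498} = i \sqrt{36498}$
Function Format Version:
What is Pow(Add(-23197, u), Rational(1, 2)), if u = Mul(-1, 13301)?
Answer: Mul(I, Pow(36498, Rational(1, 2))) ≈ Mul(191.04, I)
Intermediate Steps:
u = -13301
Pow(Add(-23197, u), Rational(1, 2)) = Pow(Add(-23197, -13301), Rational(1, 2)) = Pow(-36498, Rational(1, 2)) = Mul(I, Pow(36498, Rational(1, 2)))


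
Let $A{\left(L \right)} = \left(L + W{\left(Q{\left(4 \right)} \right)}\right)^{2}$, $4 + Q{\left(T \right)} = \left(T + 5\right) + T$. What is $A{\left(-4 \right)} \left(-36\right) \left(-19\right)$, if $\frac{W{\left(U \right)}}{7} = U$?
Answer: $2381004$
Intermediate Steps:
$Q{\left(T \right)} = 1 + 2 T$ ($Q{\left(T \right)} = -4 + \left(\left(T + 5\right) + T\right) = -4 + \left(\left(5 + T\right) + T\right) = -4 + \left(5 + 2 T\right) = 1 + 2 T$)
$W{\left(U \right)} = 7 U$
$A{\left(L \right)} = \left(63 + L\right)^{2}$ ($A{\left(L \right)} = \left(L + 7 \left(1 + 2 \cdot 4\right)\right)^{2} = \left(L + 7 \left(1 + 8\right)\right)^{2} = \left(L + 7 \cdot 9\right)^{2} = \left(L + 63\right)^{2} = \left(63 + L\right)^{2}$)
$A{\left(-4 \right)} \left(-36\right) \left(-19\right) = \left(63 - 4\right)^{2} \left(-36\right) \left(-19\right) = 59^{2} \left(-36\right) \left(-19\right) = 3481 \left(-36\right) \left(-19\right) = \left(-125316\right) \left(-19\right) = 2381004$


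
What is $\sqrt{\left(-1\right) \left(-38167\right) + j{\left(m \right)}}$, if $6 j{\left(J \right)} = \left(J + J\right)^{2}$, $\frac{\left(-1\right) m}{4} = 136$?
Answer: $\frac{\sqrt{2119119}}{3} \approx 485.24$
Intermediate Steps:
$m = -544$ ($m = \left(-4\right) 136 = -544$)
$j{\left(J \right)} = \frac{2 J^{2}}{3}$ ($j{\left(J \right)} = \frac{\left(J + J\right)^{2}}{6} = \frac{\left(2 J\right)^{2}}{6} = \frac{4 J^{2}}{6} = \frac{2 J^{2}}{3}$)
$\sqrt{\left(-1\right) \left(-38167\right) + j{\left(m \right)}} = \sqrt{\left(-1\right) \left(-38167\right) + \frac{2 \left(-544\right)^{2}}{3}} = \sqrt{38167 + \frac{2}{3} \cdot 295936} = \sqrt{38167 + \frac{591872}{3}} = \sqrt{\frac{706373}{3}} = \frac{\sqrt{2119119}}{3}$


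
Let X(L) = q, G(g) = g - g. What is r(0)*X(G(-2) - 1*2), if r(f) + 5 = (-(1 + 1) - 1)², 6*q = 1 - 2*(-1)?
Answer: 2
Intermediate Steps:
G(g) = 0
q = ½ (q = (1 - 2*(-1))/6 = (1 + 2)/6 = (⅙)*3 = ½ ≈ 0.50000)
r(f) = 4 (r(f) = -5 + (-(1 + 1) - 1)² = -5 + (-1*2 - 1)² = -5 + (-2 - 1)² = -5 + (-3)² = -5 + 9 = 4)
X(L) = ½
r(0)*X(G(-2) - 1*2) = 4*(½) = 2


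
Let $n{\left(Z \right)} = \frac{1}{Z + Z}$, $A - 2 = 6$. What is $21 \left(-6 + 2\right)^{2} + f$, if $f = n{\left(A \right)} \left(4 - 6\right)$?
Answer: $\frac{2687}{8} \approx 335.88$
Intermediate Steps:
$A = 8$ ($A = 2 + 6 = 8$)
$n{\left(Z \right)} = \frac{1}{2 Z}$
$f = - \frac{1}{8}$ ($f = \frac{1}{2 \cdot 8} \left(4 - 6\right) = \frac{1}{2} \cdot \frac{1}{8} \left(-2\right) = \frac{1}{16} \left(-2\right) = - \frac{1}{8} \approx -0.125$)
$21 \left(-6 + 2\right)^{2} + f = 21 \left(-6 + 2\right)^{2} - \frac{1}{8} = 21 \left(-4\right)^{2} - \frac{1}{8} = 21 \cdot 16 - \frac{1}{8} = 336 - \frac{1}{8} = \frac{2687}{8}$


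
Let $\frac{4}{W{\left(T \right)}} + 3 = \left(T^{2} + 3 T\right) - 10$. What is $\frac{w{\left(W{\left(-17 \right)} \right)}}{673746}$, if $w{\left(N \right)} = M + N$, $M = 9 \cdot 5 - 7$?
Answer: $\frac{4277}{75796425} \approx 5.6427 \cdot 10^{-5}$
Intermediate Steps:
$M = 38$ ($M = 45 - 7 = 38$)
$W{\left(T \right)} = \frac{4}{-13 + T^{2} + 3 T}$ ($W{\left(T \right)} = \frac{4}{-3 - \left(10 - T^{2} - 3 T\right)} = \frac{4}{-3 + \left(-10 + T^{2} + 3 T\right)} = \frac{4}{-13 + T^{2} + 3 T}$)
$w{\left(N \right)} = 38 + N$
$\frac{w{\left(W{\left(-17 \right)} \right)}}{673746} = \frac{38 + \frac{4}{-13 + \left(-17\right)^{2} + 3 \left(-17\right)}}{673746} = \left(38 + \frac{4}{-13 + 289 - 51}\right) \frac{1}{673746} = \left(38 + \frac{4}{225}\right) \frac{1}{673746} = \frac{8554}{225} \cdot \frac{1}{673746} = \frac{4277}{75796425}$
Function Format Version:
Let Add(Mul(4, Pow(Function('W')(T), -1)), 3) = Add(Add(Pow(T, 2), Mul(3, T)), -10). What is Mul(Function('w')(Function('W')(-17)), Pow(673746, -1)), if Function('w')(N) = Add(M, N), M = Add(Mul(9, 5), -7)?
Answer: Rational(4277, 75796425) ≈ 5.6427e-5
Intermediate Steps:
M = 38 (M = Add(45, -7) = 38)
Function('W')(T) = Mul(4, Pow(Add(-13, Pow(T, 2), Mul(3, T)), -1)) (Function('W')(T) = Mul(4, Pow(Add(-3, Add(Add(Pow(T, 2), Mul(3, T)), -10)), -1)) = Mul(4, Pow(Add(-3, Add(-10, Pow(T, 2), Mul(3, T))), -1)) = Mul(4, Pow(Add(-13, Pow(T, 2), Mul(3, T)), -1)))
Function('w')(N) = Add(38, N)
Mul(Function('w')(Function('W')(-17)), Pow(673746, -1)) = Mul(Add(38, Mul(4, Pow(Add(-13, Pow(-17, 2), Mul(3, -17)), -1))), Pow(673746, -1)) = Mul(Add(38, Mul(4, Pow(Add(-13, 289, -51), -1))), Rational(1, 673746)) = Mul(Add(38, Mul(4, Pow(225, -1))), Rational(1, 673746)) = Mul(Add(38, Mul(4, Rational(1, 225))), Rational(1, 673746)) = Mul(Add(38, Rational(4, 225)), Rational(1, 673746)) = Mul(Rational(8554, 225), Rational(1, 673746)) = Rational(4277, 75796425)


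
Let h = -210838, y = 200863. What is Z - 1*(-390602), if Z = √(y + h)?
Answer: 390602 + 5*I*√399 ≈ 3.906e+5 + 99.875*I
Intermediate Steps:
Z = 5*I*√399 (Z = √(200863 - 210838) = √(-9975) = 5*I*√399 ≈ 99.875*I)
Z - 1*(-390602) = 5*I*√399 - 1*(-390602) = 5*I*√399 + 390602 = 390602 + 5*I*√399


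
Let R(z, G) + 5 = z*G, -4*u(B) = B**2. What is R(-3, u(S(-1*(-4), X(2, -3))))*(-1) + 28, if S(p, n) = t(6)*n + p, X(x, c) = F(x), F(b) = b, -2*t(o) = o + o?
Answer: -15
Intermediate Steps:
t(o) = -o (t(o) = -(o + o)/2 = -o)
X(x, c) = x
S(p, n) = p - 6*n (S(p, n) = (-1*6)*n + p = -6*n + p = p - 6*n)
u(B) = -B**2/4
R(z, G) = -5 + G*z (R(z, G) = -5 + z*G = -5 + G*z)
R(-3, u(S(-1*(-4), X(2, -3))))*(-1) + 28 = (-5 - (-1*(-4) - 6*2)**2/4*(-3))*(-1) + 28 = (-5 - (4 - 12)**2/4*(-3))*(-1) + 28 = (-5 - 1/4*(-8)**2*(-3))*(-1) + 28 = (-5 - 1/4*64*(-3))*(-1) + 28 = (-5 - 16*(-3))*(-1) + 28 = (-5 + 48)*(-1) + 28 = 43*(-1) + 28 = -43 + 28 = -15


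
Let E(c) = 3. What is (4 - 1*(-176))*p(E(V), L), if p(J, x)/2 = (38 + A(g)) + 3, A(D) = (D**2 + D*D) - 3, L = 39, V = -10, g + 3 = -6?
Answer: 72000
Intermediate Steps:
g = -9 (g = -3 - 6 = -9)
A(D) = -3 + 2*D**2 (A(D) = (D**2 + D**2) - 3 = 2*D**2 - 3 = -3 + 2*D**2)
p(J, x) = 400 (p(J, x) = 2*((38 + (-3 + 2*(-9)**2)) + 3) = 2*((38 + (-3 + 2*81)) + 3) = 2*((38 + (-3 + 162)) + 3) = 2*((38 + 159) + 3) = 2*(197 + 3) = 2*200 = 400)
(4 - 1*(-176))*p(E(V), L) = (4 - 1*(-176))*400 = (4 + 176)*400 = 180*400 = 72000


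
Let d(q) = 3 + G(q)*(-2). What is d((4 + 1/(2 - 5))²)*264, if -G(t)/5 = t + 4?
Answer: 140536/3 ≈ 46845.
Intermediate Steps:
G(t) = -20 - 5*t (G(t) = -5*(t + 4) = -5*(4 + t) = -20 - 5*t)
d(q) = 43 + 10*q (d(q) = 3 + (-20 - 5*q)*(-2) = 3 + (40 + 10*q) = 43 + 10*q)
d((4 + 1/(2 - 5))²)*264 = (43 + 10*(4 + 1/(2 - 5))²)*264 = (43 + 10*(4 + 1/(-3))²)*264 = (43 + 10*(4 - ⅓)²)*264 = (43 + 10*(11/3)²)*264 = (43 + 10*(121/9))*264 = (43 + 1210/9)*264 = (1597/9)*264 = 140536/3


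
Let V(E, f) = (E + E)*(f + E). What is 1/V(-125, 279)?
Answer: -1/38500 ≈ -2.5974e-5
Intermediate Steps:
V(E, f) = 2*E*(E + f) (V(E, f) = (2*E)*(E + f) = 2*E*(E + f))
1/V(-125, 279) = 1/(2*(-125)*(-125 + 279)) = 1/(2*(-125)*154) = 1/(-38500) = -1/38500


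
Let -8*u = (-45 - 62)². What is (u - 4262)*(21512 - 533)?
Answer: -955488555/8 ≈ -1.1944e+8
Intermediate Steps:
u = -11449/8 (u = -(-45 - 62)²/8 = -⅛*(-107)² = -⅛*11449 = -11449/8 ≈ -1431.1)
(u - 4262)*(21512 - 533) = (-11449/8 - 4262)*(21512 - 533) = -45545/8*20979 = -955488555/8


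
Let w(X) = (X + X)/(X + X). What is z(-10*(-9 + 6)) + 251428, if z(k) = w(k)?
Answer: 251429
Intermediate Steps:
w(X) = 1 (w(X) = (2*X)/((2*X)) = (2*X)*(1/(2*X)) = 1)
z(k) = 1
z(-10*(-9 + 6)) + 251428 = 1 + 251428 = 251429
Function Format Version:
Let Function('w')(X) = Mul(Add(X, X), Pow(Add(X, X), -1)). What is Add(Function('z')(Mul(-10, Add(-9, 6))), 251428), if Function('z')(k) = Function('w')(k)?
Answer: 251429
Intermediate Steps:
Function('w')(X) = 1 (Function('w')(X) = Mul(Mul(2, X), Pow(Mul(2, X), -1)) = Mul(Mul(2, X), Mul(Rational(1, 2), Pow(X, -1))) = 1)
Function('z')(k) = 1
Add(Function('z')(Mul(-10, Add(-9, 6))), 251428) = Add(1, 251428) = 251429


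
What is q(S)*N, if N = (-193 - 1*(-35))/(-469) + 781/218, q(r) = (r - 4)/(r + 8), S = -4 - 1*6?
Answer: 400733/14606 ≈ 27.436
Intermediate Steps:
S = -10 (S = -4 - 6 = -10)
q(r) = (-4 + r)/(8 + r)
N = 400733/102242 (N = (-193 + 35)*(-1/469) + 781*(1/218) = -158*(-1/469) + 781/218 = 158/469 + 781/218 = 400733/102242 ≈ 3.9195)
q(S)*N = ((-4 - 10)/(8 - 10))*(400733/102242) = (-14/(-2))*(400733/102242) = -½*(-14)*(400733/102242) = 7*(400733/102242) = 400733/14606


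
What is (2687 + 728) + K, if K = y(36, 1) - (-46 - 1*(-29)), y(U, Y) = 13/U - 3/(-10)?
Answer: 617879/180 ≈ 3432.7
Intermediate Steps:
y(U, Y) = 3/10 + 13/U (y(U, Y) = 13/U - 3*(-1/10) = 13/U + 3/10 = 3/10 + 13/U)
K = 3179/180 (K = (3/10 + 13/36) - (-46 - 1*(-29)) = (3/10 + 13*(1/36)) - (-46 + 29) = (3/10 + 13/36) - 1*(-17) = 119/180 + 17 = 3179/180 ≈ 17.661)
(2687 + 728) + K = (2687 + 728) + 3179/180 = 3415 + 3179/180 = 617879/180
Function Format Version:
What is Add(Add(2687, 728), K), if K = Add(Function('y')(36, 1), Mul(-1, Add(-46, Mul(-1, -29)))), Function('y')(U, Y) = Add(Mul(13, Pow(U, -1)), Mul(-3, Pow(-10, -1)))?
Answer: Rational(617879, 180) ≈ 3432.7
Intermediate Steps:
Function('y')(U, Y) = Add(Rational(3, 10), Mul(13, Pow(U, -1))) (Function('y')(U, Y) = Add(Mul(13, Pow(U, -1)), Mul(-3, Rational(-1, 10))) = Add(Mul(13, Pow(U, -1)), Rational(3, 10)) = Add(Rational(3, 10), Mul(13, Pow(U, -1))))
K = Rational(3179, 180) (K = Add(Add(Rational(3, 10), Mul(13, Pow(36, -1))), Mul(-1, Add(-46, Mul(-1, -29)))) = Add(Add(Rational(3, 10), Mul(13, Rational(1, 36))), Mul(-1, Add(-46, 29))) = Add(Add(Rational(3, 10), Rational(13, 36)), Mul(-1, -17)) = Add(Rational(119, 180), 17) = Rational(3179, 180) ≈ 17.661)
Add(Add(2687, 728), K) = Add(Add(2687, 728), Rational(3179, 180)) = Add(3415, Rational(3179, 180)) = Rational(617879, 180)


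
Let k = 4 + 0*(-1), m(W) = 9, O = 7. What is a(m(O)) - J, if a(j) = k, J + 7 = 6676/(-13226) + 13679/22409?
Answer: 1614439902/148190717 ≈ 10.894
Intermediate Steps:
J = -1021677034/148190717 (J = -7 + (6676/(-13226) + 13679/22409) = -7 + (6676*(-1/13226) + 13679*(1/22409)) = -7 + (-3338/6613 + 13679/22409) = -7 + 15657985/148190717 = -1021677034/148190717 ≈ -6.8943)
k = 4 (k = 4 + 0 = 4)
a(j) = 4
a(m(O)) - J = 4 - 1*(-1021677034/148190717) = 4 + 1021677034/148190717 = 1614439902/148190717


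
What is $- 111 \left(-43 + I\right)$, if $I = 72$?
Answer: $-3219$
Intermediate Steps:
$- 111 \left(-43 + I\right) = - 111 \left(-43 + 72\right) = \left(-111\right) 29 = -3219$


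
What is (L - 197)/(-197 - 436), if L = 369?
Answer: -172/633 ≈ -0.27172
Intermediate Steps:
(L - 197)/(-197 - 436) = (369 - 197)/(-197 - 436) = 172/(-633) = 172*(-1/633) = -172/633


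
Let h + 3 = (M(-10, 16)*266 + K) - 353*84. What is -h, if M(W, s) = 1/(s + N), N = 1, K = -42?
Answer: 504583/17 ≈ 29681.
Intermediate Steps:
M(W, s) = 1/(1 + s) (M(W, s) = 1/(s + 1) = 1/(1 + s))
h = -504583/17 (h = -3 + ((266/(1 + 16) - 42) - 353*84) = -3 + ((266/17 - 42) - 29652) = -3 + (-448/17 - 29652) = -3 - 504532/17 = -504583/17 ≈ -29681.)
-h = -1*(-504583/17) = 504583/17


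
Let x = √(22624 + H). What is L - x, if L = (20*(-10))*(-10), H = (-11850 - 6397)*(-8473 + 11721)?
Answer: 2000 - 4*I*√3702727 ≈ 2000.0 - 7697.0*I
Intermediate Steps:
H = -59266256 (H = -18247*3248 = -59266256)
x = 4*I*√3702727 (x = √(22624 - 59266256) = √(-59243632) = 4*I*√3702727 ≈ 7697.0*I)
L = 2000 (L = -200*(-10) = 2000)
L - x = 2000 - 4*I*√3702727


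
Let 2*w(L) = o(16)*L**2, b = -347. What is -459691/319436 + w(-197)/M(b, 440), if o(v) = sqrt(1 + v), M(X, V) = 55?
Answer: -459691/319436 + 38809*sqrt(17)/110 ≈ 1453.2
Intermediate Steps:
w(L) = sqrt(17)*L**2/2 (w(L) = (sqrt(1 + 16)*L**2)/2 = (sqrt(17)*L**2)/2 = sqrt(17)*L**2/2)
-459691/319436 + w(-197)/M(b, 440) = -459691/319436 + ((1/2)*sqrt(17)*(-197)**2)/55 = -459691*1/319436 + ((1/2)*sqrt(17)*38809)*(1/55) = -459691/319436 + (38809*sqrt(17)/2)*(1/55) = -459691/319436 + 38809*sqrt(17)/110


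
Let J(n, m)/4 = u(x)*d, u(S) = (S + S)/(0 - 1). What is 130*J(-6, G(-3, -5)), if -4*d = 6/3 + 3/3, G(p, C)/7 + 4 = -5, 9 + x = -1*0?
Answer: -7020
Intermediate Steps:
x = -9 (x = -9 - 1*0 = -9 + 0 = -9)
G(p, C) = -63 (G(p, C) = -28 + 7*(-5) = -28 - 35 = -63)
u(S) = -2*S (u(S) = (2*S)/(-1) = (2*S)*(-1) = -2*S)
d = -¾ (d = -(6/3 + 3/3)/4 = -(6*(⅓) + 3*(⅓))/4 = -(2 + 1)/4 = -¼*3 = -¾ ≈ -0.75000)
J(n, m) = -54 (J(n, m) = 4*(-2*(-9)*(-¾)) = 4*(18*(-¾)) = 4*(-27/2) = -54)
130*J(-6, G(-3, -5)) = 130*(-54) = -7020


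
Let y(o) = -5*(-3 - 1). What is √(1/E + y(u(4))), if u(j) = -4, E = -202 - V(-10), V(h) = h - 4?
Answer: √176673/94 ≈ 4.4715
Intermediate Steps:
V(h) = -4 + h
E = -188 (E = -202 - (-4 - 10) = -202 - 1*(-14) = -202 + 14 = -188)
y(o) = 20 (y(o) = -5*(-4) = 20)
√(1/E + y(u(4))) = √(1/(-188) + 20) = √(-1/188 + 20) = √(3759/188) = √176673/94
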